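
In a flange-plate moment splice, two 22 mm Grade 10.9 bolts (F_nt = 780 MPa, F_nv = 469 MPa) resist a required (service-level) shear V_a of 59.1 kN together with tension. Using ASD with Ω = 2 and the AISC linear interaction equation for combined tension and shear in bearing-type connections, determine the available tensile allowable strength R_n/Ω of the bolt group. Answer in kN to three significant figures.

287 kN

A_b = π·22²/4 = 380.1 mm²; f_rv = 59.1 × 1000 / (2 × 380.1) = 77.74 MPa.
F'_nt = 1.3 F_nt − (Ω F_nt / F_nv) f_rv = 1.3·780 − (2·780/469)·77.74 = 755.4 MPa, capped at F_nt → F'_nt = 755.4 MPa.
R_n = F'_nt · A_b · n = 755.4 × 380.1 × 2 / 1000 = 574.3 kN.
Allowable strength R_n/Ω = 574.3 / 2 = 287 kN.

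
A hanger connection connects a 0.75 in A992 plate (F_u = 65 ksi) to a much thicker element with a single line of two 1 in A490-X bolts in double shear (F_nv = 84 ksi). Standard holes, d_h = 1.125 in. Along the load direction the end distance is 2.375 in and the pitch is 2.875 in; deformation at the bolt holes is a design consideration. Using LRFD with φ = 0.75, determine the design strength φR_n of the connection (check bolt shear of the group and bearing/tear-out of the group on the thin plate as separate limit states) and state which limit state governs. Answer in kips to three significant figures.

Bolt shear: A_b = π·1²/4 = 0.7854 in²; R_n = 84 × 0.7854 × 2 × 2 = 263.9 kips → 0.75 × 263.9 = 198 kips.
Bearing (1.2 l_c t F_u ≤ 2.4 d t F_u): upper limit = 2.4·1·0.75·65 = 117 kips.
  Edge l_c = 2.375 − 1.125/2 = 1.812 → r_n = 106 kips; interior l_c = 2.875 − 1.125 = 1.75 → r_n = 102.4 kips.
  R_n,bearing = 1·106 + 1·102.4 = 208.4 kips → 0.75 × 208.4 = 156 kips.
Bearing governs: 156 kips.

156 kips (bearing governs)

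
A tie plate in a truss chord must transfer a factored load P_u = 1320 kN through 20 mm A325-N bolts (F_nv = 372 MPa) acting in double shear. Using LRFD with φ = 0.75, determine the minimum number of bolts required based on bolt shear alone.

8 bolts

A_b = π·20²/4 = 314.2 mm².
Per-bolt design strength φR_n = 0.75 × 372 × 314.2 × 2 / 1000 = 175.3 kN.
n ≥ 1320 / 175.3 = 7.53 → use 8 bolts.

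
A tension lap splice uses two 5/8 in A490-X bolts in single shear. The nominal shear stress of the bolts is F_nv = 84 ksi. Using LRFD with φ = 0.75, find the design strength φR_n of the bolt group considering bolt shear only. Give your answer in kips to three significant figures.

A_b = π × 0.625² / 4 = 0.3068 in².
R_n = F_nv · A_b · n · n_s = 84 × 0.3068 × 2 × 1 = 51.54 kips.
Design strength φR_n = 0.75 × 51.54 = 38.7 kips.

38.7 kips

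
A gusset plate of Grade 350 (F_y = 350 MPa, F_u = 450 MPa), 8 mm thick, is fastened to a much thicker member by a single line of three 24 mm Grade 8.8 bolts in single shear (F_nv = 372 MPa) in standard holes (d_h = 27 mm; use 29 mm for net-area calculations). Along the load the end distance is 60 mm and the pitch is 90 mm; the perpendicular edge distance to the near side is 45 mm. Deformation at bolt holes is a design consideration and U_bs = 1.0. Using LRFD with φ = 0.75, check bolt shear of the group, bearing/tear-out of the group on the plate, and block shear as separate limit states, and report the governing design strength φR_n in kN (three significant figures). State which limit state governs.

Bolt shear: A_b = π·24²/4 = 452.4 mm²; R_n = 372 × 452.4 × 3 × 1 / 1000 = 504.9 kN → 0.75 × 504.9 = 379 kN.
Bearing: edge l_c = 46.5, r_n = 200.9 kN; interior l_c = 63, r_n = 207.4 kN; R_n = 200.9 + 2·207.4 = 615.6 kN → 462 kN.
Block shear: A_gv = 1920, A_nv = 1340, A_nt = 244 mm²; R_n = min(0.6F_uA_nv, 0.6F_yA_gv) + U_bs·F_u·A_nt = 471.6 kN → 354 kN.
Block shear governs: 354 kN.

354 kN (block shear governs)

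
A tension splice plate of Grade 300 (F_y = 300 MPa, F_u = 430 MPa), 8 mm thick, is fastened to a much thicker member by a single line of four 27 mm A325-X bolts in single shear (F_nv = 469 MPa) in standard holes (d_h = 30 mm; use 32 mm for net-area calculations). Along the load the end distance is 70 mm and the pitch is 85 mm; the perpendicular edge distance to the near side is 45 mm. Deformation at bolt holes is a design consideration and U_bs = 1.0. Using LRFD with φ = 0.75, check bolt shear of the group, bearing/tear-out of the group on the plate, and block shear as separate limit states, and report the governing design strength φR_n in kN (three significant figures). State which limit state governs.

405 kN (block shear governs)

Bolt shear: A_b = π·27²/4 = 572.6 mm²; R_n = 469 × 572.6 × 4 × 1 / 1000 = 1074 kN → 0.75 × 1074 = 806 kN.
Bearing: edge l_c = 55, r_n = 222.9 kN; interior l_c = 55, r_n = 222.9 kN; R_n = 222.9 + 3·222.9 = 891.6 kN → 669 kN.
Block shear: A_gv = 2600, A_nv = 1704, A_nt = 232 mm²; R_n = min(0.6F_uA_nv, 0.6F_yA_gv) + U_bs·F_u·A_nt = 539.4 kN → 405 kN.
Block shear governs: 405 kN.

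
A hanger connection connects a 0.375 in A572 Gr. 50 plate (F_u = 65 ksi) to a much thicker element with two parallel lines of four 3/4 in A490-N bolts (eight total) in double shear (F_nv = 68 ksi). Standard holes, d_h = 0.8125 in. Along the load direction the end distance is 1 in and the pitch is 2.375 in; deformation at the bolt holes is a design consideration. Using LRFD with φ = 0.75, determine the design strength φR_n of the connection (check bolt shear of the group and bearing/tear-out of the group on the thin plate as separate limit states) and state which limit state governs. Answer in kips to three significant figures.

Bolt shear: A_b = π·0.75²/4 = 0.4418 in²; R_n = 68 × 0.4418 × 8 × 2 = 480.7 kips → 0.75 × 480.7 = 360 kips.
Bearing (1.2 l_c t F_u ≤ 2.4 d t F_u): upper limit = 2.4·0.75·0.375·65 = 43.87 kips.
  Edge l_c = 1 − 0.8125/2 = 0.5938 → r_n = 17.37 kips; interior l_c = 2.375 − 0.8125 = 1.562 → r_n = 43.87 kips.
  R_n,bearing = 2·17.37 + 6·43.87 = 298 kips → 0.75 × 298 = 223 kips.
Bearing governs: 223 kips.

223 kips (bearing governs)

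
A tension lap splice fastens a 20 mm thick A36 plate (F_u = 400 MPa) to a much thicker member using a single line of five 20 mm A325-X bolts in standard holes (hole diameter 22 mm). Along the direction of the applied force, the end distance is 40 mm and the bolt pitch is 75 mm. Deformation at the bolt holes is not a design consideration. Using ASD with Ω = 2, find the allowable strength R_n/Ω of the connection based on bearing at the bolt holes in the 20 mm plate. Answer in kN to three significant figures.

Per bolt r_n = 1.5 l_c t F_u ≤ 3.0 d t F_u; upper limit = 3.0 × 20 × 20 × 400 / 1000 = 480 kN.
Edge bolt: l_c = 40 − 22/2 = 29 mm → 1.5 × 29 × 20 × 400 / 1000 = 348 → r_n = 348 kN.
Interior bolts: l_c = 75 − 22 = 53 mm → 1.5 × 53 × 20 × 400 / 1000 = 636 → r_n = 480 kN.
R_n = 1 × 348 + 4 × 480 = 2268 kN.
Allowable strength R_n/Ω = 2268 / 2 = 1130 kN.

1130 kN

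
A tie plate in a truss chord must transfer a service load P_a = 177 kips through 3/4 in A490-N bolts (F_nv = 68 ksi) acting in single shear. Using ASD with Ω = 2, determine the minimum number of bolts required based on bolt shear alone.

A_b = π·0.75²/4 = 0.4418 in².
Per-bolt allowable strength R_n/Ω = 68 × 0.4418 × 1 / 2 = 15.02 kips.
n ≥ 177 / 15.02 = 11.78 → use 12 bolts.

12 bolts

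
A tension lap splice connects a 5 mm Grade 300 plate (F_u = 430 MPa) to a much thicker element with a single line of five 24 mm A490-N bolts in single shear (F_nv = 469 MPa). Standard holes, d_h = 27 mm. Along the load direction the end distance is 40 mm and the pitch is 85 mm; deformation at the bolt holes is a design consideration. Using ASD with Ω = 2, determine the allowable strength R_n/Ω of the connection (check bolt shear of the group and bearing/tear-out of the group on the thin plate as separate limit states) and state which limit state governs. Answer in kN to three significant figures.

282 kN (bearing governs)

Bolt shear: A_b = π·24²/4 = 452.4 mm²; R_n = 469 × 452.4 × 5 × 1 / 1000 = 1061 kN → 1061 / 2 = 530 kN.
Bearing (1.2 l_c t F_u ≤ 2.4 d t F_u): upper limit = 2.4·24·5·430 / 1000 = 123.8 kN.
  Edge l_c = 40 − 27/2 = 26.5 → r_n = 68.37 kN; interior l_c = 85 − 27 = 58 → r_n = 123.8 kN.
  R_n,bearing = 1·68.37 + 4·123.8 = 563.7 kN → 563.7 / 2 = 282 kN.
Bearing governs: 282 kN.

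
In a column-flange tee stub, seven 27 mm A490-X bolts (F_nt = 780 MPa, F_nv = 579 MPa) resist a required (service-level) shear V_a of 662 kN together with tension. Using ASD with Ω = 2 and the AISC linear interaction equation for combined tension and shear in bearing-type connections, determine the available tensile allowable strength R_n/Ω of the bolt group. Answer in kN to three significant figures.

A_b = π·27²/4 = 572.6 mm²; f_rv = 662 × 1000 / (7 × 572.6) = 165.2 MPa.
F'_nt = 1.3 F_nt − (Ω F_nt / F_nv) f_rv = 1.3·780 − (2·780/579)·165.2 = 569 MPa, capped at F_nt → F'_nt = 569 MPa.
R_n = F'_nt · A_b · n = 569 × 572.6 × 7 / 1000 = 2280 kN.
Allowable strength R_n/Ω = 2280 / 2 = 1140 kN.

1140 kN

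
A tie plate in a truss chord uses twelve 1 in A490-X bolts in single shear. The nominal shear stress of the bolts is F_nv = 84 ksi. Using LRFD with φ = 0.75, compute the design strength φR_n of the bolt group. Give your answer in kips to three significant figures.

594 kips

A_b = π × 1² / 4 = 0.7854 in².
R_n = F_nv · A_b · n · n_s = 84 × 0.7854 × 12 × 1 = 791.7 kips.
Design strength φR_n = 0.75 × 791.7 = 594 kips.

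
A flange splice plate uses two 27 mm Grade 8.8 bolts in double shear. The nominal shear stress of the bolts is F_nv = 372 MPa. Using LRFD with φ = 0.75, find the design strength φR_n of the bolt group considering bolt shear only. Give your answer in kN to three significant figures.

639 kN

A_b = π × 27² / 4 = 572.6 mm².
R_n = F_nv · A_b · n · n_s = 372 × 572.6 × 2 × 2 / 1000 = 852 kN.
Design strength φR_n = 0.75 × 852 = 639 kN.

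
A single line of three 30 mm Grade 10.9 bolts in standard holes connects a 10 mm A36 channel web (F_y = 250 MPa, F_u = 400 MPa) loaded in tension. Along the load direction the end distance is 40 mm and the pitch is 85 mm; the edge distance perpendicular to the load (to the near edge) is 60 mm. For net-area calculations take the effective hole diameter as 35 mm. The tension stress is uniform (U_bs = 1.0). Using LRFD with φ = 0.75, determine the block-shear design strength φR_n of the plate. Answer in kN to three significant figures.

Shear plane L_v = 40 + 2·85 = 210 mm; A_gv = 210 × 10 = 2100 mm².
A_nv = (210 − 2.5·35) × 10 = 1225 mm².
A_nt = (60 − 0.5·35) × 10 = 425 mm².
0.6 F_u A_nv = 294 kN; 0.6 F_y A_gv = 315 kN → shear rupture governs the shear term.
R_n = 294 + 1.0 × 400 × 425 / 1000 = 464 kN.
Design strength φR_n = 0.75 × 464 = 348 kN.

348 kN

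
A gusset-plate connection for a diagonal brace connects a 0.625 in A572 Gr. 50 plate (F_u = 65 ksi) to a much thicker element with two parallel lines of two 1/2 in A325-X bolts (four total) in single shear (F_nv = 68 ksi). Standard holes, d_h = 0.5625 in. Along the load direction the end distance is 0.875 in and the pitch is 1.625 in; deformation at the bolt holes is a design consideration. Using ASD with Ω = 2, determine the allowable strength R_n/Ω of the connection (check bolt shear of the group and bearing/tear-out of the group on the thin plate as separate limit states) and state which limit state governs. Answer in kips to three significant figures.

Bolt shear: A_b = π·0.5²/4 = 0.1963 in²; R_n = 68 × 0.1963 × 4 × 1 = 53.41 kips → 53.41 / 2 = 26.7 kips.
Bearing (1.2 l_c t F_u ≤ 2.4 d t F_u): upper limit = 2.4·0.5·0.625·65 = 48.75 kips.
  Edge l_c = 0.875 − 0.5625/2 = 0.5938 → r_n = 28.95 kips; interior l_c = 1.625 − 0.5625 = 1.062 → r_n = 48.75 kips.
  R_n,bearing = 2·28.95 + 2·48.75 = 155.4 kips → 155.4 / 2 = 77.7 kips.
Bolt shear governs: 26.7 kips.

26.7 kips (bolt shear governs)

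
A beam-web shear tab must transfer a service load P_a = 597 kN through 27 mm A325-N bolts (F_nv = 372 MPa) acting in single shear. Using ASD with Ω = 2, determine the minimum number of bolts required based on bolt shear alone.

6 bolts

A_b = π·27²/4 = 572.6 mm².
Per-bolt allowable strength R_n/Ω = 372 × 572.6 × 1 / 1000 / 2 = 106.5 kN.
n ≥ 597 / 106.5 = 5.606 → use 6 bolts.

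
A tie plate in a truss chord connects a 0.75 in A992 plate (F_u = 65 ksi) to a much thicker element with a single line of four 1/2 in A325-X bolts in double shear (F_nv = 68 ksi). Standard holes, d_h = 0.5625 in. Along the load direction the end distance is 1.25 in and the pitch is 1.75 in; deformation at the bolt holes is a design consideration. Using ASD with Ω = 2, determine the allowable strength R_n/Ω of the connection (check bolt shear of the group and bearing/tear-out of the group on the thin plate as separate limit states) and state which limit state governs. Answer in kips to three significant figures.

Bolt shear: A_b = π·0.5²/4 = 0.1963 in²; R_n = 68 × 0.1963 × 4 × 2 = 106.8 kips → 106.8 / 2 = 53.4 kips.
Bearing (1.2 l_c t F_u ≤ 2.4 d t F_u): upper limit = 2.4·0.5·0.75·65 = 58.5 kips.
  Edge l_c = 1.25 − 0.5625/2 = 0.9688 → r_n = 56.67 kips; interior l_c = 1.75 − 0.5625 = 1.188 → r_n = 58.5 kips.
  R_n,bearing = 1·56.67 + 3·58.5 = 232.2 kips → 232.2 / 2 = 116 kips.
Bolt shear governs: 53.4 kips.

53.4 kips (bolt shear governs)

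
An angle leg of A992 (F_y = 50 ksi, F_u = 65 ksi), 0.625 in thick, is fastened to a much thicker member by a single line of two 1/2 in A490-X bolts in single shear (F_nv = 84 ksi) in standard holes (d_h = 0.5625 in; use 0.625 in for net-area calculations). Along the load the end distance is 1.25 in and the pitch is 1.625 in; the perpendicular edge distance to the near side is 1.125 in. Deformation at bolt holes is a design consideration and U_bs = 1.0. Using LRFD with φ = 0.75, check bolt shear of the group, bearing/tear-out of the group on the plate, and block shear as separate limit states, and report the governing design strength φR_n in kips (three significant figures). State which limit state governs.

24.7 kips (bolt shear governs)

Bolt shear: A_b = π·0.5²/4 = 0.1963 in²; R_n = 84 × 0.1963 × 2 × 1 = 32.99 kips → 0.75 × 32.99 = 24.7 kips.
Bearing: edge l_c = 0.9688, r_n = 47.23 kips; interior l_c = 1.062, r_n = 48.75 kips; R_n = 47.23 + 1·48.75 = 95.98 kips → 72 kips.
Block shear: A_gv = 1.797, A_nv = 1.211, A_nt = 0.5078 in²; R_n = min(0.6F_uA_nv, 0.6F_yA_gv) + U_bs·F_u·A_nt = 80.23 kips → 60.2 kips.
Bolt shear governs: 24.7 kips.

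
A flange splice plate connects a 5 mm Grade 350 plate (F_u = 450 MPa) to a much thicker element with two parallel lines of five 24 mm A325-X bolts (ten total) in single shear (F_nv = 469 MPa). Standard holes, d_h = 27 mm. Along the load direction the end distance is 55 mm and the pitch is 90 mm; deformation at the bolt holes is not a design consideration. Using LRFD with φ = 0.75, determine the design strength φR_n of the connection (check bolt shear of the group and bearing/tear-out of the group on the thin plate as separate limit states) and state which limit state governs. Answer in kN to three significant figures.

Bolt shear: A_b = π·24²/4 = 452.4 mm²; R_n = 469 × 452.4 × 10 × 1 / 1000 = 2122 kN → 0.75 × 2122 = 1590 kN.
Bearing (1.5 l_c t F_u ≤ 3.0 d t F_u): upper limit = 3.0·24·5·450 / 1000 = 162 kN.
  Edge l_c = 55 − 27/2 = 41.5 → r_n = 140.1 kN; interior l_c = 90 − 27 = 63 → r_n = 162 kN.
  R_n,bearing = 2·140.1 + 8·162 = 1576 kN → 0.75 × 1576 = 1180 kN.
Bearing governs: 1180 kN.

1180 kN (bearing governs)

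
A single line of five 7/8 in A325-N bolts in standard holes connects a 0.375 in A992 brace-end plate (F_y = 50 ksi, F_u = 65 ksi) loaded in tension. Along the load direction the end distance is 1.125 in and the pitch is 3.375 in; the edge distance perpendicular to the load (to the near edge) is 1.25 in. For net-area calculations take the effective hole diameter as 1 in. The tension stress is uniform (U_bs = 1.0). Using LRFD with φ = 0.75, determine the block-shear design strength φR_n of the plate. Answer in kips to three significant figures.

125 kips

Shear plane L_v = 1.125 + 4·3.375 = 14.62 in; A_gv = 14.62 × 0.375 = 5.484 in².
A_nv = (14.62 − 4.5·1) × 0.375 = 3.797 in².
A_nt = (1.25 − 0.5·1) × 0.375 = 0.2812 in².
0.6 F_u A_nv = 148.1 kips; 0.6 F_y A_gv = 164.5 kips → shear rupture governs the shear term.
R_n = 148.1 + 1.0 × 65 × 0.2812 = 166.4 kips.
Design strength φR_n = 0.75 × 166.4 = 125 kips.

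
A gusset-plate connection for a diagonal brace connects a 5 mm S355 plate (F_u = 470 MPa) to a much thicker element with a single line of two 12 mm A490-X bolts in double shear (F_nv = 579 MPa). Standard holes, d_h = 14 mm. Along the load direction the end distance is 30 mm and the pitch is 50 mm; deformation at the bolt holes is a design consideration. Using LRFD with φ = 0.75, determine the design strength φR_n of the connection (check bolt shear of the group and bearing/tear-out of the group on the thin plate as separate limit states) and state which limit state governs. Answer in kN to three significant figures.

Bolt shear: A_b = π·12²/4 = 113.1 mm²; R_n = 579 × 113.1 × 2 × 2 / 1000 = 261.9 kN → 0.75 × 261.9 = 196 kN.
Bearing (1.2 l_c t F_u ≤ 2.4 d t F_u): upper limit = 2.4·12·5·470 / 1000 = 67.68 kN.
  Edge l_c = 30 − 14/2 = 23 → r_n = 64.86 kN; interior l_c = 50 − 14 = 36 → r_n = 67.68 kN.
  R_n,bearing = 1·64.86 + 1·67.68 = 132.5 kN → 0.75 × 132.5 = 99.4 kN.
Bearing governs: 99.4 kN.

99.4 kN (bearing governs)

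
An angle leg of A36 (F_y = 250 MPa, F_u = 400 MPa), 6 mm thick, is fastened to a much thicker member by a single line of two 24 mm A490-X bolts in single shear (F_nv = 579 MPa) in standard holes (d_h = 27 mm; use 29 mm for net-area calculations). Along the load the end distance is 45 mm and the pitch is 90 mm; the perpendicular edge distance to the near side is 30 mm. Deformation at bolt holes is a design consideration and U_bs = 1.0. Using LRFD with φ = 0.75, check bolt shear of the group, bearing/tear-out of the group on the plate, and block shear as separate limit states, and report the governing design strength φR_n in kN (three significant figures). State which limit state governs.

Bolt shear: A_b = π·24²/4 = 452.4 mm²; R_n = 579 × 452.4 × 2 × 1 / 1000 = 523.9 kN → 0.75 × 523.9 = 393 kN.
Bearing: edge l_c = 31.5, r_n = 90.72 kN; interior l_c = 63, r_n = 138.2 kN; R_n = 90.72 + 1·138.2 = 229 kN → 172 kN.
Block shear: A_gv = 810, A_nv = 549, A_nt = 93 mm²; R_n = min(0.6F_uA_nv, 0.6F_yA_gv) + U_bs·F_u·A_nt = 158.7 kN → 119 kN.
Block shear governs: 119 kN.

119 kN (block shear governs)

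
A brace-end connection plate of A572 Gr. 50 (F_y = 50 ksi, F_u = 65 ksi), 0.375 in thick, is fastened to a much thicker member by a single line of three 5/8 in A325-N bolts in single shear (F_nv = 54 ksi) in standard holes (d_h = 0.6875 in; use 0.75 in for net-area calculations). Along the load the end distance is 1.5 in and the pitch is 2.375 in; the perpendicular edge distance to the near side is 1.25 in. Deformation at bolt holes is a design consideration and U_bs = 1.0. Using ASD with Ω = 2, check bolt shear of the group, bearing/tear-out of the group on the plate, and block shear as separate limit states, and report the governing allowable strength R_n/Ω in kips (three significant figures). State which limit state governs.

24.9 kips (bolt shear governs)

Bolt shear: A_b = π·0.625²/4 = 0.3068 in²; R_n = 54 × 0.3068 × 3 × 1 = 49.7 kips → 49.7 / 2 = 24.9 kips.
Bearing: edge l_c = 1.156, r_n = 33.82 kips; interior l_c = 1.688, r_n = 36.56 kips; R_n = 33.82 + 2·36.56 = 106.9 kips → 53.5 kips.
Block shear: A_gv = 2.344, A_nv = 1.641, A_nt = 0.3281 in²; R_n = min(0.6F_uA_nv, 0.6F_yA_gv) + U_bs·F_u·A_nt = 85.31 kips → 42.7 kips.
Bolt shear governs: 24.9 kips.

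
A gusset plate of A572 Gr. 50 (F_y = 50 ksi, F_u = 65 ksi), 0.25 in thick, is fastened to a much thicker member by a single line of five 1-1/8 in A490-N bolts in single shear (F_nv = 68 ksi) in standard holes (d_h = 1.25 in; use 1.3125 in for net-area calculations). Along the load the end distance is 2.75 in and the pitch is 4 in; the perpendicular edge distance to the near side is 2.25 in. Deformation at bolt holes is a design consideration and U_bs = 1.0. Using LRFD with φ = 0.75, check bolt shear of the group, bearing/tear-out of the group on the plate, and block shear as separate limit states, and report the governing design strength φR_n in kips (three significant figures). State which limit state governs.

113 kips (block shear governs)

Bolt shear: A_b = π·1.125²/4 = 0.994 in²; R_n = 68 × 0.994 × 5 × 1 = 338 kips → 0.75 × 338 = 253 kips.
Bearing: edge l_c = 2.125, r_n = 41.44 kips; interior l_c = 2.75, r_n = 43.87 kips; R_n = 41.44 + 4·43.87 = 216.9 kips → 163 kips.
Block shear: A_gv = 4.688, A_nv = 3.211, A_nt = 0.3984 in²; R_n = min(0.6F_uA_nv, 0.6F_yA_gv) + U_bs·F_u·A_nt = 151.1 kips → 113 kips.
Block shear governs: 113 kips.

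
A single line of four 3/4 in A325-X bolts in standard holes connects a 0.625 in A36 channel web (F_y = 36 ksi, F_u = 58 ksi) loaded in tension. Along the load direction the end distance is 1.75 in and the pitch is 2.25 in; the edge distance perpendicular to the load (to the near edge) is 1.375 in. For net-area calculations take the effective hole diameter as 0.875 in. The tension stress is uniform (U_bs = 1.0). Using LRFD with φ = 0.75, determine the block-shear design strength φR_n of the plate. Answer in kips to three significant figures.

Shear plane L_v = 1.75 + 3·2.25 = 8.5 in; A_gv = 8.5 × 0.625 = 5.312 in².
A_nv = (8.5 − 3.5·0.875) × 0.625 = 3.398 in².
A_nt = (1.375 − 0.5·0.875) × 0.625 = 0.5859 in².
0.6 F_u A_nv = 118.3 kips; 0.6 F_y A_gv = 114.7 kips → shear yielding governs the shear term.
R_n = 114.7 + 1.0 × 58 × 0.5859 = 148.7 kips.
Design strength φR_n = 0.75 × 148.7 = 112 kips.

112 kips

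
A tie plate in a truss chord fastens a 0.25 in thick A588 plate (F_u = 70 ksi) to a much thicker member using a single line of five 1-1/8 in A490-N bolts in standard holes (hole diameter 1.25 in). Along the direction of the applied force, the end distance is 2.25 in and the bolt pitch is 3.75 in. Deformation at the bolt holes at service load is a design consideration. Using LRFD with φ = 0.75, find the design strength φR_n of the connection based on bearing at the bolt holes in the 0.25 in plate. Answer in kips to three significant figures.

Per bolt r_n = 1.2 l_c t F_u ≤ 2.4 d t F_u; upper limit = 2.4 × 1.125 × 0.25 × 70 = 47.25 kips.
Edge bolt: l_c = 2.25 − 1.25/2 = 1.625 in → 1.2 × 1.625 × 0.25 × 70 = 34.12 → r_n = 34.12 kips.
Interior bolts: l_c = 3.75 − 1.25 = 2.5 in → 1.2 × 2.5 × 0.25 × 70 = 52.5 → r_n = 47.25 kips.
R_n = 1 × 34.12 + 4 × 47.25 = 223.1 kips.
Design strength φR_n = 0.75 × 223.1 = 167 kips.

167 kips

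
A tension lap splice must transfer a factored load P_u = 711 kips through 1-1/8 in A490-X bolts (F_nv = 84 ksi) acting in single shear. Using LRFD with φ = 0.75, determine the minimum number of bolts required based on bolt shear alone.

A_b = π·1.125²/4 = 0.994 in².
Per-bolt design strength φR_n = 0.75 × 84 × 0.994 × 1 = 62.62 kips.
n ≥ 711 / 62.62 = 11.35 → use 12 bolts.

12 bolts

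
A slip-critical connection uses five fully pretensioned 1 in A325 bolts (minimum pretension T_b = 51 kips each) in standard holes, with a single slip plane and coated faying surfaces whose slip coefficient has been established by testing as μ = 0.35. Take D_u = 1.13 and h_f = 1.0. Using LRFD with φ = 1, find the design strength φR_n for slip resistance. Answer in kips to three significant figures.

R_n = μ · D_u · h_f · T_b · n_s · n_b = 0.35 × 1.13 × 1.0 × 51 × 1 × 5 = 100.9 kips.
Design strength φR_n = 1 × 100.9 = 101 kips.

101 kips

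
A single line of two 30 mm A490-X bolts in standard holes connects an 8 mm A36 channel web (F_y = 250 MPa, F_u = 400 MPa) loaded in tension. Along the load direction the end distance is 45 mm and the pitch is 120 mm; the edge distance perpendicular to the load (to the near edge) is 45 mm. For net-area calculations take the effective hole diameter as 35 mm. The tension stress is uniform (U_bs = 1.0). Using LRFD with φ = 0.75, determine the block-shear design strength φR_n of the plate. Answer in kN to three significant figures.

Shear plane L_v = 45 + 1·120 = 165 mm; A_gv = 165 × 8 = 1320 mm².
A_nv = (165 − 1.5·35) × 8 = 900 mm².
A_nt = (45 − 0.5·35) × 8 = 220 mm².
0.6 F_u A_nv = 216 kN; 0.6 F_y A_gv = 198 kN → shear yielding governs the shear term.
R_n = 198 + 1.0 × 400 × 220 / 1000 = 286 kN.
Design strength φR_n = 0.75 × 286 = 214 kN.

214 kN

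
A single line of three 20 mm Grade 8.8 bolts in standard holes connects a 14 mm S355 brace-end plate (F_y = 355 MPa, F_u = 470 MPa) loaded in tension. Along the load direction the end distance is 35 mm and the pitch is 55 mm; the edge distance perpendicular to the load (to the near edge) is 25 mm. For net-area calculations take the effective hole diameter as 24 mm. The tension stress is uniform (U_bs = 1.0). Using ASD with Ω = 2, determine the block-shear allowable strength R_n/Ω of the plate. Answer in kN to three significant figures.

211 kN

Shear plane L_v = 35 + 2·55 = 145 mm; A_gv = 145 × 14 = 2030 mm².
A_nv = (145 − 2.5·24) × 14 = 1190 mm².
A_nt = (25 − 0.5·24) × 14 = 182 mm².
0.6 F_u A_nv = 335.6 kN; 0.6 F_y A_gv = 432.4 kN → shear rupture governs the shear term.
R_n = 335.6 + 1.0 × 470 × 182 / 1000 = 421.1 kN.
Allowable strength R_n/Ω = 421.1 / 2 = 211 kN.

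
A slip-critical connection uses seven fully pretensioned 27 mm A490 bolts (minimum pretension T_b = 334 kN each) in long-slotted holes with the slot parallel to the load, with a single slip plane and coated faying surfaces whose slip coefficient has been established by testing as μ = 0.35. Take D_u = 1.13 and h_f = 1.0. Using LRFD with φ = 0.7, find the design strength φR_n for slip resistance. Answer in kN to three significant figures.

647 kN

R_n = μ · D_u · h_f · T_b · n_s · n_b = 0.35 × 1.13 × 1.0 × 334 × 1 × 7 = 924.7 kN.
Design strength φR_n = 0.7 × 924.7 = 647 kN.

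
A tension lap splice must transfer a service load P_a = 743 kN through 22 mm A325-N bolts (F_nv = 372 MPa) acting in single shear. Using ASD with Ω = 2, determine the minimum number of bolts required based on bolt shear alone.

11 bolts

A_b = π·22²/4 = 380.1 mm².
Per-bolt allowable strength R_n/Ω = 372 × 380.1 × 1 / 1000 / 2 = 70.7 kN.
n ≥ 743 / 70.7 = 10.51 → use 11 bolts.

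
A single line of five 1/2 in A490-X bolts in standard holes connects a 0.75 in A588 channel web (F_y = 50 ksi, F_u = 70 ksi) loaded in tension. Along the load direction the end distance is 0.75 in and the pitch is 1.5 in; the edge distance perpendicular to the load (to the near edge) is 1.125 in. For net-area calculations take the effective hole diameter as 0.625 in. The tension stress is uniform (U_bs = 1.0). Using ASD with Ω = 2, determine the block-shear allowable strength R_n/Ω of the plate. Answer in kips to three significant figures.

83.3 kips

Shear plane L_v = 0.75 + 4·1.5 = 6.75 in; A_gv = 6.75 × 0.75 = 5.062 in².
A_nv = (6.75 − 4.5·0.625) × 0.75 = 2.953 in².
A_nt = (1.125 − 0.5·0.625) × 0.75 = 0.6094 in².
0.6 F_u A_nv = 124 kips; 0.6 F_y A_gv = 151.9 kips → shear rupture governs the shear term.
R_n = 124 + 1.0 × 70 × 0.6094 = 166.7 kips.
Allowable strength R_n/Ω = 166.7 / 2 = 83.3 kips.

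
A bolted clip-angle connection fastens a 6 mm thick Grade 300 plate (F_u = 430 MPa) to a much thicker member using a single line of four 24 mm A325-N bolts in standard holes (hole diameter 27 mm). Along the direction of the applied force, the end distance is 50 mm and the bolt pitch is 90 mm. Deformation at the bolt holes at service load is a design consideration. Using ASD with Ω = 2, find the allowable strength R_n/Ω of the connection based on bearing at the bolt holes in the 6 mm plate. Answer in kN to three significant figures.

279 kN

Per bolt r_n = 1.2 l_c t F_u ≤ 2.4 d t F_u; upper limit = 2.4 × 24 × 6 × 430 / 1000 = 148.6 kN.
Edge bolt: l_c = 50 − 27/2 = 36.5 mm → 1.2 × 36.5 × 6 × 430 / 1000 = 113 → r_n = 113 kN.
Interior bolts: l_c = 90 − 27 = 63 mm → 1.2 × 63 × 6 × 430 / 1000 = 195 → r_n = 148.6 kN.
R_n = 1 × 113 + 3 × 148.6 = 558.8 kN.
Allowable strength R_n/Ω = 558.8 / 2 = 279 kN.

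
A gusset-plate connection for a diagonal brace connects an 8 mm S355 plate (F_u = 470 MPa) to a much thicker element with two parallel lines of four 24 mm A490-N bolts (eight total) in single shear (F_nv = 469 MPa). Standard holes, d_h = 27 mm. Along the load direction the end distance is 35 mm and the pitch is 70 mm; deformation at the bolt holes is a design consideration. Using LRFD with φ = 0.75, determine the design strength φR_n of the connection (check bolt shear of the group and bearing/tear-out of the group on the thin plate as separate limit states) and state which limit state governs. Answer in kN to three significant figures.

1020 kN (bearing governs)

Bolt shear: A_b = π·24²/4 = 452.4 mm²; R_n = 469 × 452.4 × 8 × 1 / 1000 = 1697 kN → 0.75 × 1697 = 1270 kN.
Bearing (1.2 l_c t F_u ≤ 2.4 d t F_u): upper limit = 2.4·24·8·470 / 1000 = 216.6 kN.
  Edge l_c = 35 − 27/2 = 21.5 → r_n = 97.01 kN; interior l_c = 70 − 27 = 43 → r_n = 194 kN.
  R_n,bearing = 2·97.01 + 6·194 = 1358 kN → 0.75 × 1358 = 1020 kN.
Bearing governs: 1020 kN.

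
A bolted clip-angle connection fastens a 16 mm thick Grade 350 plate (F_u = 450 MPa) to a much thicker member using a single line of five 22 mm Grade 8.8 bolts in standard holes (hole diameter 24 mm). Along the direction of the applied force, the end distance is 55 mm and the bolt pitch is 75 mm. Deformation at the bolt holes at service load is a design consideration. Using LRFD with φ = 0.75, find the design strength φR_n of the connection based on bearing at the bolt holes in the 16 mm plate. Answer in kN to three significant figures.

1420 kN

Per bolt r_n = 1.2 l_c t F_u ≤ 2.4 d t F_u; upper limit = 2.4 × 22 × 16 × 450 / 1000 = 380.2 kN.
Edge bolt: l_c = 55 − 24/2 = 43 mm → 1.2 × 43 × 16 × 450 / 1000 = 371.5 → r_n = 371.5 kN.
Interior bolts: l_c = 75 − 24 = 51 mm → 1.2 × 51 × 16 × 450 / 1000 = 440.6 → r_n = 380.2 kN.
R_n = 1 × 371.5 + 4 × 380.2 = 1892 kN.
Design strength φR_n = 0.75 × 1892 = 1420 kN.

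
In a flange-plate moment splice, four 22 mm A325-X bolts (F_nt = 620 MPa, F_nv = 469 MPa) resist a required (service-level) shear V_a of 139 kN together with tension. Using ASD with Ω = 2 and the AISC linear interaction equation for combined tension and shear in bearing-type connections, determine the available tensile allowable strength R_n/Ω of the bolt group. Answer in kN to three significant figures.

429 kN

A_b = π·22²/4 = 380.1 mm²; f_rv = 139 × 1000 / (4 × 380.1) = 91.42 MPa.
F'_nt = 1.3 F_nt − (Ω F_nt / F_nv) f_rv = 1.3·620 − (2·620/469)·91.42 = 564.3 MPa, capped at F_nt → F'_nt = 564.3 MPa.
R_n = F'_nt · A_b · n = 564.3 × 380.1 × 4 / 1000 = 858 kN.
Allowable strength R_n/Ω = 858 / 2 = 429 kN.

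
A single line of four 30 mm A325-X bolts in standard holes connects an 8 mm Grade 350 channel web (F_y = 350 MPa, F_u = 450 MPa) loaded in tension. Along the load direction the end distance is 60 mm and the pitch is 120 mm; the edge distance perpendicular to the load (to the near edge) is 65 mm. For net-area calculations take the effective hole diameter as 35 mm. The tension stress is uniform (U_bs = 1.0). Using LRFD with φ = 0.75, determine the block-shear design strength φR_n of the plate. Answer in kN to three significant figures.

610 kN

Shear plane L_v = 60 + 3·120 = 420 mm; A_gv = 420 × 8 = 3360 mm².
A_nv = (420 − 3.5·35) × 8 = 2380 mm².
A_nt = (65 − 0.5·35) × 8 = 380 mm².
0.6 F_u A_nv = 642.6 kN; 0.6 F_y A_gv = 705.6 kN → shear rupture governs the shear term.
R_n = 642.6 + 1.0 × 450 × 380 / 1000 = 813.6 kN.
Design strength φR_n = 0.75 × 813.6 = 610 kN.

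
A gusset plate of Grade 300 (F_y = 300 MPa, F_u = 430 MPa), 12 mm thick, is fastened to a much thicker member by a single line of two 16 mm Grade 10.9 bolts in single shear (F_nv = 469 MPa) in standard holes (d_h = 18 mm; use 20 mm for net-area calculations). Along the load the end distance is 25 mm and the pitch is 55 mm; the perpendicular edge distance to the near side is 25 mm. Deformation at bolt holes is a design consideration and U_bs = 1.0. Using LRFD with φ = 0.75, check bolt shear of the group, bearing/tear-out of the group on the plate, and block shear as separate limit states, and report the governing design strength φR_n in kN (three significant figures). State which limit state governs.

Bolt shear: A_b = π·16²/4 = 201.1 mm²; R_n = 469 × 201.1 × 2 × 1 / 1000 = 188.6 kN → 0.75 × 188.6 = 141 kN.
Bearing: edge l_c = 16, r_n = 99.07 kN; interior l_c = 37, r_n = 198.1 kN; R_n = 99.07 + 1·198.1 = 297.2 kN → 223 kN.
Block shear: A_gv = 960, A_nv = 600, A_nt = 180 mm²; R_n = min(0.6F_uA_nv, 0.6F_yA_gv) + U_bs·F_u·A_nt = 232.2 kN → 174 kN.
Bolt shear governs: 141 kN.

141 kN (bolt shear governs)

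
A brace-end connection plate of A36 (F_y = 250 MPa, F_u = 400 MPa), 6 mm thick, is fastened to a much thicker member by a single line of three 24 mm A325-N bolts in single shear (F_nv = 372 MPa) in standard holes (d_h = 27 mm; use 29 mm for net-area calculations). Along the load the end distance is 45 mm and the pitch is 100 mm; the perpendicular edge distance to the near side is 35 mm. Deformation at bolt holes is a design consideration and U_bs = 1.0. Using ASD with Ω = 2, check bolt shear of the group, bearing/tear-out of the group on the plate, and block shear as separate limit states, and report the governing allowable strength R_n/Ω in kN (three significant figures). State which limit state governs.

135 kN (block shear governs)

Bolt shear: A_b = π·24²/4 = 452.4 mm²; R_n = 372 × 452.4 × 3 × 1 / 1000 = 504.9 kN → 504.9 / 2 = 252 kN.
Bearing: edge l_c = 31.5, r_n = 90.72 kN; interior l_c = 73, r_n = 138.2 kN; R_n = 90.72 + 2·138.2 = 367.2 kN → 184 kN.
Block shear: A_gv = 1470, A_nv = 1035, A_nt = 123 mm²; R_n = min(0.6F_uA_nv, 0.6F_yA_gv) + U_bs·F_u·A_nt = 269.7 kN → 135 kN.
Block shear governs: 135 kN.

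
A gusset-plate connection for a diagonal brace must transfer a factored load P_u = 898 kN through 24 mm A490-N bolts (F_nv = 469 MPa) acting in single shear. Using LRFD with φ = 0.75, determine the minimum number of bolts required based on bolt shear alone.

A_b = π·24²/4 = 452.4 mm².
Per-bolt design strength φR_n = 0.75 × 469 × 452.4 × 1 / 1000 = 159.1 kN.
n ≥ 898 / 159.1 = 5.643 → use 6 bolts.

6 bolts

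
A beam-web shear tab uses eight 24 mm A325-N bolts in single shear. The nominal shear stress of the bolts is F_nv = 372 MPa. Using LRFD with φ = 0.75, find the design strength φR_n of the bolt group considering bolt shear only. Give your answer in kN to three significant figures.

1010 kN

A_b = π × 24² / 4 = 452.4 mm².
R_n = F_nv · A_b · n · n_s = 372 × 452.4 × 8 × 1 / 1000 = 1346 kN.
Design strength φR_n = 0.75 × 1346 = 1010 kN.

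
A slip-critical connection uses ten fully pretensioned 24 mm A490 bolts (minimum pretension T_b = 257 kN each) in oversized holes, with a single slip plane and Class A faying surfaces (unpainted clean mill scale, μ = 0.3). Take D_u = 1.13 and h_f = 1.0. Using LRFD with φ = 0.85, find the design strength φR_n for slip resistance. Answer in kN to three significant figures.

741 kN

R_n = μ · D_u · h_f · T_b · n_s · n_b = 0.3 × 1.13 × 1.0 × 257 × 1 × 10 = 871.2 kN.
Design strength φR_n = 0.85 × 871.2 = 741 kN.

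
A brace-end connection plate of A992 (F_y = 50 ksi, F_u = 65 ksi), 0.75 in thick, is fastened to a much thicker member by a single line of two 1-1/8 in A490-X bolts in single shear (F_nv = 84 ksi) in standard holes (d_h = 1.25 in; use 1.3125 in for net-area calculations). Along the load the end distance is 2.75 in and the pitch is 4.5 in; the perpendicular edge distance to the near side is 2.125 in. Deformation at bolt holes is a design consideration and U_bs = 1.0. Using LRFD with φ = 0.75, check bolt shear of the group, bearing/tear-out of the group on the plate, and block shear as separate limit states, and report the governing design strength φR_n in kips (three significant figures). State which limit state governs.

125 kips (bolt shear governs)

Bolt shear: A_b = π·1.125²/4 = 0.994 in²; R_n = 84 × 0.994 × 2 × 1 = 167 kips → 0.75 × 167 = 125 kips.
Bearing: edge l_c = 2.125, r_n = 124.3 kips; interior l_c = 3.25, r_n = 131.6 kips; R_n = 124.3 + 1·131.6 = 255.9 kips → 192 kips.
Block shear: A_gv = 5.438, A_nv = 3.961, A_nt = 1.102 in²; R_n = min(0.6F_uA_nv, 0.6F_yA_gv) + U_bs·F_u·A_nt = 226.1 kips → 170 kips.
Bolt shear governs: 125 kips.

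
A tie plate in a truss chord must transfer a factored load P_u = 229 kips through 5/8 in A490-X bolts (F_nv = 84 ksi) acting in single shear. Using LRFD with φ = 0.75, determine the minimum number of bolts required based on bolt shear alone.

12 bolts

A_b = π·0.625²/4 = 0.3068 in².
Per-bolt design strength φR_n = 0.75 × 84 × 0.3068 × 1 = 19.33 kips.
n ≥ 229 / 19.33 = 11.85 → use 12 bolts.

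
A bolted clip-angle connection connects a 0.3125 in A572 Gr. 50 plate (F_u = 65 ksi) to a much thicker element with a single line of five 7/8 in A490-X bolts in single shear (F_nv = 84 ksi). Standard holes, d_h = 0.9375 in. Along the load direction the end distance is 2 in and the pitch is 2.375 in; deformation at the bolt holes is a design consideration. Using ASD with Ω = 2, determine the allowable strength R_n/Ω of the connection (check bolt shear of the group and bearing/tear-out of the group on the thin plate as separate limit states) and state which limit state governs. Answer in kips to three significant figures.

88.7 kips (bearing governs)

Bolt shear: A_b = π·0.875²/4 = 0.6013 in²; R_n = 84 × 0.6013 × 5 × 1 = 252.6 kips → 252.6 / 2 = 126 kips.
Bearing (1.2 l_c t F_u ≤ 2.4 d t F_u): upper limit = 2.4·0.875·0.3125·65 = 42.66 kips.
  Edge l_c = 2 − 0.9375/2 = 1.531 → r_n = 37.32 kips; interior l_c = 2.375 − 0.9375 = 1.438 → r_n = 35.04 kips.
  R_n,bearing = 1·37.32 + 4·35.04 = 177.5 kips → 177.5 / 2 = 88.7 kips.
Bearing governs: 88.7 kips.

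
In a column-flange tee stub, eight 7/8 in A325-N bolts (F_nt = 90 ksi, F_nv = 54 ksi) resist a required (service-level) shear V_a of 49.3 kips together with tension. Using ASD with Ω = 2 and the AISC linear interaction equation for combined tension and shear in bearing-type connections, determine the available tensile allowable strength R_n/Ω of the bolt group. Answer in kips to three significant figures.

A_b = π·0.875²/4 = 0.6013 in²; f_rv = 49.3 / (8 × 0.6013) = 10.25 ksi.
F'_nt = 1.3 F_nt − (Ω F_nt / F_nv) f_rv = 1.3·90 − (2·90/54)·10.25 = 82.84 ksi, capped at F_nt → F'_nt = 82.84 ksi.
R_n = F'_nt · A_b · n = 82.84 × 0.6013 × 8 = 398.5 kips.
Allowable strength R_n/Ω = 398.5 / 2 = 199 kips.

199 kips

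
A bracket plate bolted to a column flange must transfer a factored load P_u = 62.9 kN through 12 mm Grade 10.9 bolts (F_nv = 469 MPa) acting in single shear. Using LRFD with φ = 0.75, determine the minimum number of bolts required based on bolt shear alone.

2 bolts

A_b = π·12²/4 = 113.1 mm².
Per-bolt design strength φR_n = 0.75 × 469 × 113.1 × 1 / 1000 = 39.78 kN.
n ≥ 62.9 / 39.78 = 1.581 → use 2 bolts.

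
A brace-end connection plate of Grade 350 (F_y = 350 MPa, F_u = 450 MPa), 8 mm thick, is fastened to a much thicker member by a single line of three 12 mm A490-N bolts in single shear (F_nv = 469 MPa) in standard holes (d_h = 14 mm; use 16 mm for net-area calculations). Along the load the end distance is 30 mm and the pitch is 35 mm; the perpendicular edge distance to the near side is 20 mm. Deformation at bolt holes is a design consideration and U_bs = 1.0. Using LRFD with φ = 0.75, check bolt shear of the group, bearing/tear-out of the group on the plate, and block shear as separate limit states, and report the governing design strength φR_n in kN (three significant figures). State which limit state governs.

119 kN (bolt shear governs)

Bolt shear: A_b = π·12²/4 = 113.1 mm²; R_n = 469 × 113.1 × 3 × 1 / 1000 = 159.1 kN → 0.75 × 159.1 = 119 kN.
Bearing: edge l_c = 23, r_n = 99.36 kN; interior l_c = 21, r_n = 90.72 kN; R_n = 99.36 + 2·90.72 = 280.8 kN → 211 kN.
Block shear: A_gv = 800, A_nv = 480, A_nt = 96 mm²; R_n = min(0.6F_uA_nv, 0.6F_yA_gv) + U_bs·F_u·A_nt = 172.8 kN → 130 kN.
Bolt shear governs: 119 kN.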